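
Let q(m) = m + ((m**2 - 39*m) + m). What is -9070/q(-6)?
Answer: -4535/129 ≈ -35.155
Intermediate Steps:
q(m) = m**2 - 37*m (q(m) = m + (m**2 - 38*m) = m**2 - 37*m)
-9070/q(-6) = -9070*(-1/(6*(-37 - 6))) = -9070/((-6*(-43))) = -9070/258 = -9070*1/258 = -4535/129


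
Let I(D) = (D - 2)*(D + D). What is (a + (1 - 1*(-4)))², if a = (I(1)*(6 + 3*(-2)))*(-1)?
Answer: 25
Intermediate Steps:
I(D) = 2*D*(-2 + D) (I(D) = (-2 + D)*(2*D) = 2*D*(-2 + D))
a = 0 (a = ((2*1*(-2 + 1))*(6 + 3*(-2)))*(-1) = ((2*1*(-1))*(6 - 6))*(-1) = -2*0*(-1) = 0*(-1) = 0)
(a + (1 - 1*(-4)))² = (0 + (1 - 1*(-4)))² = (0 + (1 + 4))² = (0 + 5)² = 5² = 25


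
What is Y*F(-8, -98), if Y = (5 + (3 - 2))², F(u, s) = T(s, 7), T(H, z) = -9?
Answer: -324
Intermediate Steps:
F(u, s) = -9
Y = 36 (Y = (5 + 1)² = 6² = 36)
Y*F(-8, -98) = 36*(-9) = -324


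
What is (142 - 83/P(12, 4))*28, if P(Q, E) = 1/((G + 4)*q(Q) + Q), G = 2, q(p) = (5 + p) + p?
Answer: -428288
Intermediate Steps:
q(p) = 5 + 2*p
P(Q, E) = 1/(30 + 13*Q) (P(Q, E) = 1/((2 + 4)*(5 + 2*Q) + Q) = 1/(6*(5 + 2*Q) + Q) = 1/((30 + 12*Q) + Q) = 1/(30 + 13*Q))
(142 - 83/P(12, 4))*28 = (142 - 83/(1/(30 + 13*12)))*28 = (142 - 83/(1/(30 + 156)))*28 = (142 - 83/(1/186))*28 = (142 - 83/1/186)*28 = (142 - 83*186)*28 = (142 - 15438)*28 = -15296*28 = -428288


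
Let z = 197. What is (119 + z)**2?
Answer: 99856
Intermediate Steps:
(119 + z)**2 = (119 + 197)**2 = 316**2 = 99856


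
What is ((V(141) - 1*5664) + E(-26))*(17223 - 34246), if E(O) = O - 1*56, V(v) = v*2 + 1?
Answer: 92996649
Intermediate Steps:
V(v) = 1 + 2*v (V(v) = 2*v + 1 = 1 + 2*v)
E(O) = -56 + O (E(O) = O - 56 = -56 + O)
((V(141) - 1*5664) + E(-26))*(17223 - 34246) = (((1 + 2*141) - 1*5664) + (-56 - 26))*(17223 - 34246) = (((1 + 282) - 5664) - 82)*(-17023) = ((283 - 5664) - 82)*(-17023) = (-5381 - 82)*(-17023) = -5463*(-17023) = 92996649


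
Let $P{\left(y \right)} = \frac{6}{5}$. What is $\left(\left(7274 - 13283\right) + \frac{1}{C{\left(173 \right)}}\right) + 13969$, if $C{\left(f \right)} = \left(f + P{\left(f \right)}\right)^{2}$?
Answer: $\frac{6038782385}{758641} \approx 7960.0$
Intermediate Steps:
$P{\left(y \right)} = \frac{6}{5}$ ($P{\left(y \right)} = 6 \cdot \frac{1}{5} = \frac{6}{5}$)
$C{\left(f \right)} = \left(\frac{6}{5} + f\right)^{2}$ ($C{\left(f \right)} = \left(f + \frac{6}{5}\right)^{2} = \left(\frac{6}{5} + f\right)^{2}$)
$\left(\left(7274 - 13283\right) + \frac{1}{C{\left(173 \right)}}\right) + 13969 = \left(\left(7274 - 13283\right) + \frac{1}{\frac{1}{25} \left(6 + 5 \cdot 173\right)^{2}}\right) + 13969 = \left(\left(7274 - 13283\right) + \frac{1}{\frac{1}{25} \left(6 + 865\right)^{2}}\right) + 13969 = \left(-6009 + \frac{1}{\frac{1}{25} \cdot 871^{2}}\right) + 13969 = \left(-6009 + \frac{1}{\frac{1}{25} \cdot 758641}\right) + 13969 = \left(-6009 + \frac{1}{\frac{758641}{25}}\right) + 13969 = \left(-6009 + \frac{25}{758641}\right) + 13969 = - \frac{4558673744}{758641} + 13969 = \frac{6038782385}{758641}$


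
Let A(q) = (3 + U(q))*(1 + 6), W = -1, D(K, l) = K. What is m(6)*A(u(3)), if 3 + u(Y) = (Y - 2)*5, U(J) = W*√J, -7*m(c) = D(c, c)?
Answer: -18 + 6*√2 ≈ -9.5147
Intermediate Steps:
m(c) = -c/7
U(J) = -√J
u(Y) = -13 + 5*Y (u(Y) = -3 + (Y - 2)*5 = -3 + (-2 + Y)*5 = -3 + (-10 + 5*Y) = -13 + 5*Y)
A(q) = 21 - 7*√q (A(q) = (3 - √q)*(1 + 6) = (3 - √q)*7 = 21 - 7*√q)
m(6)*A(u(3)) = (-⅐*6)*(21 - 7*√(-13 + 5*3)) = -6*(21 - 7*√(-13 + 15))/7 = -6*(21 - 7*√2)/7 = -18 + 6*√2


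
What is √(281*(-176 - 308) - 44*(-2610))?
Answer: 2*I*√5291 ≈ 145.48*I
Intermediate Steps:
√(281*(-176 - 308) - 44*(-2610)) = √(281*(-484) + 114840) = √(-136004 + 114840) = √(-21164) = 2*I*√5291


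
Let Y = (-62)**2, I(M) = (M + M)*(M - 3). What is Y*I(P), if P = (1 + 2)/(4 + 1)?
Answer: -276768/25 ≈ -11071.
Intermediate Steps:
P = 3/5 ≈ 0.60000
I(M) = 2*M*(-3 + M) (I(M) = (2*M)*(-3 + M) = 2*M*(-3 + M))
Y = 3844
Y*I(P) = 3844*(2*(3/5)*(-3 + 3/5)) = 3844*(2*(3/5)*(-12/5)) = 3844*(-72/25) = -276768/25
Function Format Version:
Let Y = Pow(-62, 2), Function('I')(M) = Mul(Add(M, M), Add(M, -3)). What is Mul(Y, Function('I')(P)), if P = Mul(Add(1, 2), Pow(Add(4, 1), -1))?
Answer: Rational(-276768, 25) ≈ -11071.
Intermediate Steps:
P = Rational(3, 5) (P = Mul(3, Pow(5, -1)) = Mul(3, Rational(1, 5)) = Rational(3, 5) ≈ 0.60000)
Function('I')(M) = Mul(2, M, Add(-3, M)) (Function('I')(M) = Mul(Mul(2, M), Add(-3, M)) = Mul(2, M, Add(-3, M)))
Y = 3844
Mul(Y, Function('I')(P)) = Mul(3844, Mul(2, Rational(3, 5), Add(-3, Rational(3, 5)))) = Mul(3844, Mul(2, Rational(3, 5), Rational(-12, 5))) = Mul(3844, Rational(-72, 25)) = Rational(-276768, 25)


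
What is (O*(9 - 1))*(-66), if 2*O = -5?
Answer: 1320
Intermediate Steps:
O = -5/2 (O = (½)*(-5) = -5/2 ≈ -2.5000)
(O*(9 - 1))*(-66) = -5*(9 - 1)/2*(-66) = -5/2*8*(-66) = -20*(-66) = 1320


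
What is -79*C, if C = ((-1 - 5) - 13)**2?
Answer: -28519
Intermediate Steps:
C = 361 (C = (-6 - 13)**2 = (-19)**2 = 361)
-79*C = -79*361 = -28519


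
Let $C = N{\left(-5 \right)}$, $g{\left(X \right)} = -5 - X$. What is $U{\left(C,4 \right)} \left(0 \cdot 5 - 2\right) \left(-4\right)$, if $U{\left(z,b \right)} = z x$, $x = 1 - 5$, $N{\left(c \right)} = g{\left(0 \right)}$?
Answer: $160$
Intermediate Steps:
$N{\left(c \right)} = -5$ ($N{\left(c \right)} = -5 - 0 = -5 + 0 = -5$)
$C = -5$
$x = -4$
$U{\left(z,b \right)} = - 4 z$ ($U{\left(z,b \right)} = z \left(-4\right) = - 4 z$)
$U{\left(C,4 \right)} \left(0 \cdot 5 - 2\right) \left(-4\right) = \left(-4\right) \left(-5\right) \left(0 \cdot 5 - 2\right) \left(-4\right) = 20 \left(0 - 2\right) \left(-4\right) = 20 \left(-2\right) \left(-4\right) = \left(-40\right) \left(-4\right) = 160$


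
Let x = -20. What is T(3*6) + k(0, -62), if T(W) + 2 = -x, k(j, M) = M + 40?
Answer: -4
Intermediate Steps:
k(j, M) = 40 + M
T(W) = 18 (T(W) = -2 - 1*(-20) = -2 + 20 = 18)
T(3*6) + k(0, -62) = 18 + (40 - 62) = 18 - 22 = -4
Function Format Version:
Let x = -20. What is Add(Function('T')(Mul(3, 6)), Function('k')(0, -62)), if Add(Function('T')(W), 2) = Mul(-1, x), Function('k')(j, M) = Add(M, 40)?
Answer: -4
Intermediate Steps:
Function('k')(j, M) = Add(40, M)
Function('T')(W) = 18 (Function('T')(W) = Add(-2, Mul(-1, -20)) = Add(-2, 20) = 18)
Add(Function('T')(Mul(3, 6)), Function('k')(0, -62)) = Add(18, Add(40, -62)) = Add(18, -22) = -4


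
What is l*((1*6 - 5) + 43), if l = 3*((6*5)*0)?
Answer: 0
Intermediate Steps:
l = 0 (l = 3*(30*0) = 3*0 = 0)
l*((1*6 - 5) + 43) = 0*((1*6 - 5) + 43) = 0*((6 - 5) + 43) = 0*(1 + 43) = 0*44 = 0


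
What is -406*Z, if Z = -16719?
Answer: 6787914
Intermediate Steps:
-406*Z = -406*(-16719) = 6787914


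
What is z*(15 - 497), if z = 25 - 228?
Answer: 97846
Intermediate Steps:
z = -203
z*(15 - 497) = -203*(15 - 497) = -203*(-482) = 97846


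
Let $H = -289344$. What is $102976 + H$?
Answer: $-186368$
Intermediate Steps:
$102976 + H = 102976 - 289344 = -186368$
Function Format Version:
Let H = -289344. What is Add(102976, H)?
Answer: -186368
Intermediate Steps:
Add(102976, H) = Add(102976, -289344) = -186368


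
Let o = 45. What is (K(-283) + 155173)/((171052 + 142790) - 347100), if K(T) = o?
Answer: -77609/16629 ≈ -4.6671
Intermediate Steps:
K(T) = 45
(K(-283) + 155173)/((171052 + 142790) - 347100) = (45 + 155173)/((171052 + 142790) - 347100) = 155218/(313842 - 347100) = 155218/(-33258) = 155218*(-1/33258) = -77609/16629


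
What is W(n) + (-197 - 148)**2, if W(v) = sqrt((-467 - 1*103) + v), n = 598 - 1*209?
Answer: 119025 + I*sqrt(181) ≈ 1.1903e+5 + 13.454*I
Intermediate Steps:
n = 389 (n = 598 - 209 = 389)
W(v) = sqrt(-570 + v) (W(v) = sqrt((-467 - 103) + v) = sqrt(-570 + v))
W(n) + (-197 - 148)**2 = sqrt(-570 + 389) + (-197 - 148)**2 = sqrt(-181) + (-345)**2 = I*sqrt(181) + 119025 = 119025 + I*sqrt(181)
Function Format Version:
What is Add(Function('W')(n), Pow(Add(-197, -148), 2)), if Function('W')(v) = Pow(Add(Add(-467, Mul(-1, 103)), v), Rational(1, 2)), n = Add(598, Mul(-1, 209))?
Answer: Add(119025, Mul(I, Pow(181, Rational(1, 2)))) ≈ Add(1.1903e+5, Mul(13.454, I))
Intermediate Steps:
n = 389 (n = Add(598, -209) = 389)
Function('W')(v) = Pow(Add(-570, v), Rational(1, 2)) (Function('W')(v) = Pow(Add(Add(-467, -103), v), Rational(1, 2)) = Pow(Add(-570, v), Rational(1, 2)))
Add(Function('W')(n), Pow(Add(-197, -148), 2)) = Add(Pow(Add(-570, 389), Rational(1, 2)), Pow(Add(-197, -148), 2)) = Add(Pow(-181, Rational(1, 2)), Pow(-345, 2)) = Add(Mul(I, Pow(181, Rational(1, 2))), 119025) = Add(119025, Mul(I, Pow(181, Rational(1, 2))))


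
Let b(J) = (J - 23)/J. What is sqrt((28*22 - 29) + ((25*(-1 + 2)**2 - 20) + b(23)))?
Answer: 4*sqrt(37) ≈ 24.331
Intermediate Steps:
b(J) = (-23 + J)/J
sqrt((28*22 - 29) + ((25*(-1 + 2)**2 - 20) + b(23))) = sqrt((28*22 - 29) + ((25*(-1 + 2)**2 - 20) + (-23 + 23)/23)) = sqrt((616 - 29) + ((25*1**2 - 20) + (1/23)*0)) = sqrt(587 + ((25*1 - 20) + 0)) = sqrt(587 + ((25 - 20) + 0)) = sqrt(587 + (5 + 0)) = sqrt(587 + 5) = sqrt(592) = 4*sqrt(37)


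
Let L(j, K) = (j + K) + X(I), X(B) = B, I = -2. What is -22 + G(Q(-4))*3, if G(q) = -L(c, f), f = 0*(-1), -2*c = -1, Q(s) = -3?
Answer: -35/2 ≈ -17.500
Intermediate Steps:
c = ½ (c = -½*(-1) = ½ ≈ 0.50000)
f = 0
L(j, K) = -2 + K + j (L(j, K) = (j + K) - 2 = (K + j) - 2 = -2 + K + j)
G(q) = 3/2 (G(q) = -(-2 + 0 + ½) = -1*(-3/2) = 3/2)
-22 + G(Q(-4))*3 = -22 + (3/2)*3 = -22 + 9/2 = -35/2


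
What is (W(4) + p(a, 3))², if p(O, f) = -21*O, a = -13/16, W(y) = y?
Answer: 113569/256 ≈ 443.63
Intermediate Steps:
a = -13/16 (a = -13*1/16 = -13/16 ≈ -0.81250)
(W(4) + p(a, 3))² = (4 - 21*(-13/16))² = (4 + 273/16)² = (337/16)² = 113569/256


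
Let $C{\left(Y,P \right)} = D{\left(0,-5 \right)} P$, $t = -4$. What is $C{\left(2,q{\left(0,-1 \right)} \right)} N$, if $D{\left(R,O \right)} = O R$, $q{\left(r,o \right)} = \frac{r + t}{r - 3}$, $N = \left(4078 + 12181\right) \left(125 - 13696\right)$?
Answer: $0$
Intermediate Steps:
$N = -220650889$ ($N = 16259 \left(-13571\right) = -220650889$)
$q{\left(r,o \right)} = \frac{-4 + r}{-3 + r}$ ($q{\left(r,o \right)} = \frac{r - 4}{r - 3} = \frac{-4 + r}{-3 + r}$)
$C{\left(Y,P \right)} = 0$ ($C{\left(Y,P \right)} = \left(-5\right) 0 P = 0 P = 0$)
$C{\left(2,q{\left(0,-1 \right)} \right)} N = 0 \left(-220650889\right) = 0$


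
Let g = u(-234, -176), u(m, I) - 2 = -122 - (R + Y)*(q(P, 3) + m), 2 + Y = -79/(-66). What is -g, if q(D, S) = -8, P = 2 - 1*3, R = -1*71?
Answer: 52489/3 ≈ 17496.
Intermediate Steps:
R = -71
P = -1 (P = 2 - 3 = -1)
Y = -53/66 (Y = -2 - 79/(-66) = -2 - 79*(-1/66) = -2 + 79/66 = -53/66 ≈ -0.80303)
u(m, I) = -22916/33 + 4739*m/66 (u(m, I) = 2 + (-122 - (-71 - 53/66)*(-8 + m)) = 2 + (-122 - (-4739)*(-8 + m)/66) = 2 + (-122 - (18956/33 - 4739*m/66)) = 2 + (-122 + (-18956/33 + 4739*m/66)) = 2 + (-22982/33 + 4739*m/66) = -22916/33 + 4739*m/66)
g = -52489/3 (g = -22916/33 + (4739/66)*(-234) = -22916/33 - 184821/11 = -52489/3 ≈ -17496.)
-g = -1*(-52489/3) = 52489/3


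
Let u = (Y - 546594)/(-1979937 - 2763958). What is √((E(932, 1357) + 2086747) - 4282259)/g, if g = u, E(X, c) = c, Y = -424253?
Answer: 14231685*I*√243795/970847 ≈ 7238.0*I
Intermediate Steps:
u = 970847/4743895 (u = (-424253 - 546594)/(-1979937 - 2763958) = -970847/(-4743895) = -970847*(-1/4743895) = 970847/4743895 ≈ 0.20465)
g = 970847/4743895 ≈ 0.20465
√((E(932, 1357) + 2086747) - 4282259)/g = √((1357 + 2086747) - 4282259)/(970847/4743895) = √(2088104 - 4282259)*(4743895/970847) = √(-2194155)*(4743895/970847) = (3*I*√243795)*(4743895/970847) = 14231685*I*√243795/970847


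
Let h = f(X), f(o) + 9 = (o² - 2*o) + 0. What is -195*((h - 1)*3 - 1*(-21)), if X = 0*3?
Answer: 1755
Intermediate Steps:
X = 0
f(o) = -9 + o² - 2*o (f(o) = -9 + ((o² - 2*o) + 0) = -9 + (o² - 2*o) = -9 + o² - 2*o)
h = -9 (h = -9 + 0² - 2*0 = -9 + 0 + 0 = -9)
-195*((h - 1)*3 - 1*(-21)) = -195*((-9 - 1)*3 - 1*(-21)) = -195*(-10*3 + 21) = -195*(-30 + 21) = -195*(-9) = 1755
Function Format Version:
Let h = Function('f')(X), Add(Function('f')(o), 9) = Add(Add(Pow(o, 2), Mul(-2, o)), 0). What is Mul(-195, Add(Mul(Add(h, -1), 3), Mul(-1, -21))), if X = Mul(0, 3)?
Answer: 1755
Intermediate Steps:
X = 0
Function('f')(o) = Add(-9, Pow(o, 2), Mul(-2, o)) (Function('f')(o) = Add(-9, Add(Add(Pow(o, 2), Mul(-2, o)), 0)) = Add(-9, Add(Pow(o, 2), Mul(-2, o))) = Add(-9, Pow(o, 2), Mul(-2, o)))
h = -9 (h = Add(-9, Pow(0, 2), Mul(-2, 0)) = Add(-9, 0, 0) = -9)
Mul(-195, Add(Mul(Add(h, -1), 3), Mul(-1, -21))) = Mul(-195, Add(Mul(Add(-9, -1), 3), Mul(-1, -21))) = Mul(-195, Add(Mul(-10, 3), 21)) = Mul(-195, Add(-30, 21)) = Mul(-195, -9) = 1755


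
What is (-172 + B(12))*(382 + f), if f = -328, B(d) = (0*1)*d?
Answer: -9288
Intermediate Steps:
B(d) = 0 (B(d) = 0*d = 0)
(-172 + B(12))*(382 + f) = (-172 + 0)*(382 - 328) = -172*54 = -9288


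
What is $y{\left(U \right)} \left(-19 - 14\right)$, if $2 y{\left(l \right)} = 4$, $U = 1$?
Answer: $-66$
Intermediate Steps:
$y{\left(l \right)} = 2$ ($y{\left(l \right)} = \frac{1}{2} \cdot 4 = 2$)
$y{\left(U \right)} \left(-19 - 14\right) = 2 \left(-19 - 14\right) = 2 \left(-33\right) = -66$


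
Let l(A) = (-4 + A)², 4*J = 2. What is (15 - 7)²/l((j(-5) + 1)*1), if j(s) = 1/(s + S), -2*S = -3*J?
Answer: 18496/3025 ≈ 6.1144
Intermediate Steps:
J = ½ (J = (¼)*2 = ½ ≈ 0.50000)
S = ¾ (S = -(-3)/(2*2) = -½*(-3/2) = ¾ ≈ 0.75000)
j(s) = 1/(¾ + s) (j(s) = 1/(s + ¾) = 1/(¾ + s))
(15 - 7)²/l((j(-5) + 1)*1) = (15 - 7)²/((-4 + (4/(3 + 4*(-5)) + 1)*1)²) = 8²/((-4 + (4/(3 - 20) + 1)*1)²) = 64/((-4 + (4/(-17) + 1)*1)²) = 64/((-4 + (4*(-1/17) + 1)*1)²) = 64/((-4 + (-4/17 + 1)*1)²) = 64/((-4 + (13/17)*1)²) = 64/((-4 + 13/17)²) = 64/((-55/17)²) = 64/(3025/289) = 64*(289/3025) = 18496/3025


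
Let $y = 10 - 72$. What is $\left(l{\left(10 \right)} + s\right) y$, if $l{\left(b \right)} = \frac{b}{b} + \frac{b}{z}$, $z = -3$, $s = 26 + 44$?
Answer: $- \frac{12586}{3} \approx -4195.3$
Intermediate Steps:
$s = 70$
$l{\left(b \right)} = 1 - \frac{b}{3}$ ($l{\left(b \right)} = \frac{b}{b} + \frac{b}{-3} = 1 + b \left(- \frac{1}{3}\right) = 1 - \frac{b}{3}$)
$y = -62$
$\left(l{\left(10 \right)} + s\right) y = \left(\left(1 - \frac{10}{3}\right) + 70\right) \left(-62\right) = \left(- \frac{7}{3} + 70\right) \left(-62\right) = \frac{203}{3} \left(-62\right) = - \frac{12586}{3}$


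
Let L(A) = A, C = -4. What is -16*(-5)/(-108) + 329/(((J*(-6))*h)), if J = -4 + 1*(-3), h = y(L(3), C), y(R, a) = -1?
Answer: -463/54 ≈ -8.5741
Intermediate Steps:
h = -1
J = -7 (J = -4 - 3 = -7)
-16*(-5)/(-108) + 329/(((J*(-6))*h)) = -16*(-5)/(-108) + 329/((-7*(-6)*(-1))) = 80*(-1/108) + 329/((42*(-1))) = -20/27 + 329/(-42) = -20/27 + 329*(-1/42) = -20/27 - 47/6 = -463/54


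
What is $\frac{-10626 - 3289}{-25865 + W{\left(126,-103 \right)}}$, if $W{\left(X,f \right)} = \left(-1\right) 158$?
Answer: $\frac{13915}{26023} \approx 0.53472$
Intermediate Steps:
$W{\left(X,f \right)} = -158$
$\frac{-10626 - 3289}{-25865 + W{\left(126,-103 \right)}} = \frac{-10626 - 3289}{-25865 - 158} = - \frac{13915}{-26023} = \left(-13915\right) \left(- \frac{1}{26023}\right) = \frac{13915}{26023}$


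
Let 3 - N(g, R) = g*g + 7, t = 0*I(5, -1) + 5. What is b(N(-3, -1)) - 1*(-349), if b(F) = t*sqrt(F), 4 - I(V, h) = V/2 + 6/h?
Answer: 349 + 5*I*sqrt(13) ≈ 349.0 + 18.028*I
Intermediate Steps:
I(V, h) = 4 - 6/h - V/2 (I(V, h) = 4 - (V/2 + 6/h) = 4 + (-6/h - V/2) = 4 - 6/h - V/2)
t = 5 (t = 0*(4 - 6/(-1) - 1/2*5) + 5 = 0*(4 - 6*(-1) - 5/2) + 5 = 0*(4 + 6 - 5/2) + 5 = 0*(15/2) + 5 = 0 + 5 = 5)
N(g, R) = -4 - g**2 (N(g, R) = 3 - (g*g + 7) = 3 - (g**2 + 7) = 3 - (7 + g**2) = 3 + (-7 - g**2) = -4 - g**2)
b(F) = 5*sqrt(F)
b(N(-3, -1)) - 1*(-349) = 5*sqrt(-4 - 1*(-3)**2) - 1*(-349) = 5*sqrt(-4 - 1*9) + 349 = 5*sqrt(-4 - 9) + 349 = 5*sqrt(-13) + 349 = 5*(I*sqrt(13)) + 349 = 5*I*sqrt(13) + 349 = 349 + 5*I*sqrt(13)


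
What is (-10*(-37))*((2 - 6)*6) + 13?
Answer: -8867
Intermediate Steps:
(-10*(-37))*((2 - 6)*6) + 13 = 370*(-4*6) + 13 = 370*(-24) + 13 = -8880 + 13 = -8867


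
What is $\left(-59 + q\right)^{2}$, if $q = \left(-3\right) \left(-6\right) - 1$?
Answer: $1764$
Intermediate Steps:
$q = 17$ ($q = 18 - 1 = 17$)
$\left(-59 + q\right)^{2} = \left(-59 + 17\right)^{2} = \left(-42\right)^{2} = 1764$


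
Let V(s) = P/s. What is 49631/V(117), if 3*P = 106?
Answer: 17420481/106 ≈ 1.6434e+5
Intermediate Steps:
P = 106/3 (P = (⅓)*106 = 106/3 ≈ 35.333)
V(s) = 106/(3*s)
49631/V(117) = 49631/(((106/3)/117)) = 49631/(((106/3)*(1/117))) = 49631/(106/351) = 49631*(351/106) = 17420481/106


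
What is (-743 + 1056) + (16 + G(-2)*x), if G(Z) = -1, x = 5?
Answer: 324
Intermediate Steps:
(-743 + 1056) + (16 + G(-2)*x) = (-743 + 1056) + (16 - 1*5) = 313 + (16 - 5) = 313 + 11 = 324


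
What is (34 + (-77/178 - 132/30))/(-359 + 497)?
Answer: 8653/40940 ≈ 0.21136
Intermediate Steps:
(34 + (-77/178 - 132/30))/(-359 + 497) = (34 + (-77*1/178 - 132*1/30))/138 = (34 + (-77/178 - 22/5))*(1/138) = (34 - 4301/890)*(1/138) = (25959/890)*(1/138) = 8653/40940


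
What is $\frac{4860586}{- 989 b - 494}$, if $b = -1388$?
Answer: $\frac{2430293}{686119} \approx 3.5421$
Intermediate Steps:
$\frac{4860586}{- 989 b - 494} = \frac{4860586}{\left(-989\right) \left(-1388\right) - 494} = \frac{4860586}{1372732 - 494} = \frac{4860586}{1372238} = 4860586 \cdot \frac{1}{1372238} = \frac{2430293}{686119}$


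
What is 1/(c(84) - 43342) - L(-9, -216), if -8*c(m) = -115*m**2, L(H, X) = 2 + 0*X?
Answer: -116175/58088 ≈ -2.0000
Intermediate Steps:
L(H, X) = 2 (L(H, X) = 2 + 0 = 2)
c(m) = 115*m**2/8 (c(m) = -(-115)*m**2/8 = 115*m**2/8)
1/(c(84) - 43342) - L(-9, -216) = 1/((115/8)*84**2 - 43342) - 1*2 = 1/((115/8)*7056 - 43342) - 2 = 1/(101430 - 43342) - 2 = 1/58088 - 2 = -116175/58088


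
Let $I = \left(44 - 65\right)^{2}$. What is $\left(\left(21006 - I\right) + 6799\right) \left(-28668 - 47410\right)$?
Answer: $-2081798392$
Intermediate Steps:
$I = 441$ ($I = \left(-21\right)^{2} = 441$)
$\left(\left(21006 - I\right) + 6799\right) \left(-28668 - 47410\right) = \left(\left(21006 - 441\right) + 6799\right) \left(-28668 - 47410\right) = \left(\left(21006 - 441\right) + 6799\right) \left(-76078\right) = \left(20565 + 6799\right) \left(-76078\right) = 27364 \left(-76078\right) = -2081798392$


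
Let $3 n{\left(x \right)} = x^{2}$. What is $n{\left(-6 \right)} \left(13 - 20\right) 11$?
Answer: $-924$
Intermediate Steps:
$n{\left(x \right)} = \frac{x^{2}}{3}$
$n{\left(-6 \right)} \left(13 - 20\right) 11 = \frac{\left(-6\right)^{2}}{3} \left(13 - 20\right) 11 = \frac{1}{3} \cdot 36 \left(-7\right) 11 = 12 \left(-7\right) 11 = \left(-84\right) 11 = -924$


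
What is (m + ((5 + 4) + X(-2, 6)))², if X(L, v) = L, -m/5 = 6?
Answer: 529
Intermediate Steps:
m = -30 (m = -5*6 = -30)
(m + ((5 + 4) + X(-2, 6)))² = (-30 + ((5 + 4) - 2))² = (-30 + (9 - 2))² = (-30 + 7)² = (-23)² = 529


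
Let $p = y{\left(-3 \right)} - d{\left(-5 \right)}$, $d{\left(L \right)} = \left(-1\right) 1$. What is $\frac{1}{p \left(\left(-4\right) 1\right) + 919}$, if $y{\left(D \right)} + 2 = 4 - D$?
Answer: $\frac{1}{895} \approx 0.0011173$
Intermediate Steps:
$d{\left(L \right)} = -1$
$y{\left(D \right)} = 2 - D$ ($y{\left(D \right)} = -2 - \left(-4 + D\right) = 2 - D$)
$p = 6$ ($p = \left(2 - -3\right) - -1 = \left(2 + 3\right) + 1 = 5 + 1 = 6$)
$\frac{1}{p \left(\left(-4\right) 1\right) + 919} = \frac{1}{6 \left(\left(-4\right) 1\right) + 919} = \frac{1}{6 \left(-4\right) + 919} = \frac{1}{-24 + 919} = \frac{1}{895}$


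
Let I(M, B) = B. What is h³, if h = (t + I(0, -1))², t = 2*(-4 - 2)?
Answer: 4826809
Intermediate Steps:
t = -12 (t = 2*(-6) = -12)
h = 169 (h = (-12 - 1)² = (-13)² = 169)
h³ = 169³ = 4826809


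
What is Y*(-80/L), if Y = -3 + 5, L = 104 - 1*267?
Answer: 160/163 ≈ 0.98160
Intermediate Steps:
L = -163 (L = 104 - 267 = -163)
Y = 2
Y*(-80/L) = 2*(-80/(-163)) = 2*(-80*(-1/163)) = 2*(80/163) = 160/163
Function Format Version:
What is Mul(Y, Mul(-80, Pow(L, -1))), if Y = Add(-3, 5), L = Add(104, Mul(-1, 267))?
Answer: Rational(160, 163) ≈ 0.98160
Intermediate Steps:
L = -163 (L = Add(104, -267) = -163)
Y = 2
Mul(Y, Mul(-80, Pow(L, -1))) = Mul(2, Mul(-80, Pow(-163, -1))) = Mul(2, Mul(-80, Rational(-1, 163))) = Mul(2, Rational(80, 163)) = Rational(160, 163)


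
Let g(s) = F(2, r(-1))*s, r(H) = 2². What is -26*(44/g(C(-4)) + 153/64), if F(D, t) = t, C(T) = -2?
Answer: 2587/32 ≈ 80.844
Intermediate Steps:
r(H) = 4
g(s) = 4*s
-26*(44/g(C(-4)) + 153/64) = -26*(44/((4*(-2))) + 153/64) = -26*(44/(-8) + 153*(1/64)) = -26*(44*(-⅛) + 153/64) = -26*(-11/2 + 153/64) = -26*(-199/64) = 2587/32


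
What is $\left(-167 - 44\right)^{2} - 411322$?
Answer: $-366801$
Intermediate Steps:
$\left(-167 - 44\right)^{2} - 411322 = \left(-211\right)^{2} - 411322 = 44521 - 411322 = -366801$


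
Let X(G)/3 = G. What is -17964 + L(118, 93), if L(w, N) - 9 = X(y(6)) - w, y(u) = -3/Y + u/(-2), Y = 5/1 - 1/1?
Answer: -72337/4 ≈ -18084.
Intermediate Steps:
Y = 4 (Y = 5*1 - 1*1 = 5 - 1 = 4)
y(u) = -¾ - u/2 (y(u) = -3/4 + u/(-2) = -3*¼ + u*(-½) = -¾ - u/2)
X(G) = 3*G
L(w, N) = -9/4 - w (L(w, N) = 9 + (3*(-¾ - ½*6) - w) = 9 + (3*(-¾ - 3) - w) = 9 + (3*(-15/4) - w) = 9 + (-45/4 - w) = -9/4 - w)
-17964 + L(118, 93) = -17964 + (-9/4 - 1*118) = -17964 + (-9/4 - 118) = -17964 - 481/4 = -72337/4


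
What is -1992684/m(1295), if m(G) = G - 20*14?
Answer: -1992684/1015 ≈ -1963.2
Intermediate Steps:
m(G) = -280 + G (m(G) = G - 280 = -280 + G)
-1992684/m(1295) = -1992684/(-280 + 1295) = -1992684/1015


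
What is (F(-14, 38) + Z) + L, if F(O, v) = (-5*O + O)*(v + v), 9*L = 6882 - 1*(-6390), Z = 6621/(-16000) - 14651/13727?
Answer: 539276776657/94128000 ≈ 5729.2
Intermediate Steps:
Z = -46471781/31376000 (Z = 6621*(-1/16000) - 14651*1/13727 = -6621/16000 - 2093/1961 = -46471781/31376000 ≈ -1.4811)
L = 4424/3 (L = (6882 - 1*(-6390))/9 = (6882 + 6390)/9 = (⅑)*13272 = 4424/3 ≈ 1474.7)
F(O, v) = -8*O*v (F(O, v) = (-4*O)*(2*v) = -8*O*v)
(F(-14, 38) + Z) + L = (-8*(-14)*38 - 46471781/31376000) + 4424/3 = (4256 - 46471781/31376000) + 4424/3 = 133489784219/31376000 + 4424/3 = 539276776657/94128000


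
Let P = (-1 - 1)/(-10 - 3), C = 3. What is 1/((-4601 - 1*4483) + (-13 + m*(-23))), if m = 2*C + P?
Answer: -13/120101 ≈ -0.00010824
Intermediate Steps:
P = 2/13 (P = -2/(-13) = -2*(-1/13) = 2/13 ≈ 0.15385)
m = 80/13 (m = 2*3 + 2/13 = 6 + 2/13 = 80/13 ≈ 6.1538)
1/((-4601 - 1*4483) + (-13 + m*(-23))) = 1/((-4601 - 1*4483) + (-13 + (80/13)*(-23))) = 1/((-4601 - 4483) + (-13 - 1840/13)) = 1/(-9084 - 2009/13) = 1/(-120101/13) = -13/120101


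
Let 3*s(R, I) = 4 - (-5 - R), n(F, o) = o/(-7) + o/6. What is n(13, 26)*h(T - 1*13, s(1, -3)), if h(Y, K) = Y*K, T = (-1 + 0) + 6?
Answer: -1040/63 ≈ -16.508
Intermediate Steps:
n(F, o) = o/42 (n(F, o) = o*(-⅐) + o*(⅙) = -o/7 + o/6 = o/42)
T = 5 (T = -1 + 6 = 5)
s(R, I) = 3 + R/3 (s(R, I) = (4 - (-5 - R))/3 = (4 + (5 + R))/3 = (9 + R)/3 = 3 + R/3)
h(Y, K) = K*Y
n(13, 26)*h(T - 1*13, s(1, -3)) = ((1/42)*26)*((3 + (⅓)*1)*(5 - 1*13)) = 13*((3 + ⅓)*(5 - 13))/21 = 13*((10/3)*(-8))/21 = (13/21)*(-80/3) = -1040/63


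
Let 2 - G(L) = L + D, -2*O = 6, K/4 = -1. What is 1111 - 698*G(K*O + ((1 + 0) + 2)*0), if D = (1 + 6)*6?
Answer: 37407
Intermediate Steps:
K = -4 (K = 4*(-1) = -4)
O = -3 (O = -1/2*6 = -3)
D = 42 (D = 7*6 = 42)
G(L) = -40 - L (G(L) = 2 - (L + 42) = 2 - (42 + L) = 2 + (-42 - L) = -40 - L)
1111 - 698*G(K*O + ((1 + 0) + 2)*0) = 1111 - 698*(-40 - (-4*(-3) + ((1 + 0) + 2)*0)) = 1111 - 698*(-40 - (12 + (1 + 2)*0)) = 1111 - 698*(-40 - (12 + 3*0)) = 1111 - 698*(-40 - (12 + 0)) = 1111 - 698*(-40 - 1*12) = 1111 - 698*(-40 - 12) = 1111 - 698*(-52) = 1111 + 36296 = 37407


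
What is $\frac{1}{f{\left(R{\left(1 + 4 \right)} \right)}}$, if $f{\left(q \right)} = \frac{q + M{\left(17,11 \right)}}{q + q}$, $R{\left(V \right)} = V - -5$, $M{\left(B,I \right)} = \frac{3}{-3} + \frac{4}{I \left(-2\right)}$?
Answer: $\frac{220}{97} \approx 2.268$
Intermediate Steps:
$M{\left(B,I \right)} = -1 - \frac{2}{I}$ ($M{\left(B,I \right)} = 3 \left(- \frac{1}{3}\right) + \frac{4}{\left(-2\right) I} = -1 + 4 \left(- \frac{1}{2 I}\right) = -1 - \frac{2}{I}$)
$R{\left(V \right)} = 5 + V$ ($R{\left(V \right)} = V + 5 = 5 + V$)
$f{\left(q \right)} = \frac{- \frac{13}{11} + q}{2 q}$ ($f{\left(q \right)} = \frac{q + \frac{-2 - 11}{11}}{q + q} = \frac{q + \frac{-2 - 11}{11}}{2 q} = \left(q + \frac{1}{11} \left(-13\right)\right) \frac{1}{2 q} = \left(q - \frac{13}{11}\right) \frac{1}{2 q} = \left(- \frac{13}{11} + q\right) \frac{1}{2 q} = \frac{- \frac{13}{11} + q}{2 q}$)
$\frac{1}{f{\left(R{\left(1 + 4 \right)} \right)}} = \frac{1}{\frac{1}{22} \frac{1}{5 + \left(1 + 4\right)} \left(-13 + 11 \left(5 + \left(1 + 4\right)\right)\right)} = \frac{1}{\frac{1}{22} \frac{1}{5 + 5} \left(-13 + 11 \left(5 + 5\right)\right)} = \frac{1}{\frac{1}{22} \cdot \frac{1}{10} \left(-13 + 11 \cdot 10\right)} = \frac{1}{\frac{1}{22} \cdot \frac{1}{10} \left(-13 + 110\right)} = \frac{1}{\frac{1}{22} \cdot \frac{1}{10} \cdot 97} = \frac{1}{\frac{97}{220}} = \frac{220}{97}$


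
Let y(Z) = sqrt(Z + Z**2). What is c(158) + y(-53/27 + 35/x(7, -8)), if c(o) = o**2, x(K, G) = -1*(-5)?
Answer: 24964 + 2*sqrt(5542)/27 ≈ 24970.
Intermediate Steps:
x(K, G) = 5
c(158) + y(-53/27 + 35/x(7, -8)) = 158**2 + sqrt((-53/27 + 35/5)*(1 + (-53/27 + 35/5))) = 24964 + sqrt((-53*1/27 + 35*(1/5))*(1 + (-53*1/27 + 35*(1/5)))) = 24964 + sqrt((-53/27 + 7)*(1 + (-53/27 + 7))) = 24964 + sqrt(136*(1 + 136/27)/27) = 24964 + sqrt((136/27)*(163/27)) = 24964 + sqrt(22168/729) = 24964 + 2*sqrt(5542)/27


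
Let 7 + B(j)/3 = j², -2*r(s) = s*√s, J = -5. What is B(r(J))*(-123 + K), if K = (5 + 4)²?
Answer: 9639/2 ≈ 4819.5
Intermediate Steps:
K = 81 (K = 9² = 81)
r(s) = -s^(3/2)/2 (r(s) = -s*√s/2 = -s^(3/2)/2)
B(j) = -21 + 3*j²
B(r(J))*(-123 + K) = (-21 + 3*(-(-5)*I*√5/2)²)*(-123 + 81) = (-21 + 3*(-(-5)*I*√5/2)²)*(-42) = (-21 + 3*(5*I*√5/2)²)*(-42) = (-21 + 3*(-125/4))*(-42) = (-21 - 375/4)*(-42) = -459/4*(-42) = 9639/2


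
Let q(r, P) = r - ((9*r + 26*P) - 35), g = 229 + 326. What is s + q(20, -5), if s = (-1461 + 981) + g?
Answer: 80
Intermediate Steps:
g = 555
q(r, P) = 35 - 26*P - 8*r (q(r, P) = r - (-35 + 9*r + 26*P) = r + (35 - 26*P - 9*r) = 35 - 26*P - 8*r)
s = 75 (s = (-1461 + 981) + 555 = -480 + 555 = 75)
s + q(20, -5) = 75 + (35 - 26*(-5) - 8*20) = 75 + (35 + 130 - 160) = 75 + 5 = 80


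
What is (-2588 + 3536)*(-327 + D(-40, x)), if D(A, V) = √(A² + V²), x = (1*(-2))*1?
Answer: -309996 + 1896*√401 ≈ -2.7203e+5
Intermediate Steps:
x = -2 (x = -2*1 = -2)
(-2588 + 3536)*(-327 + D(-40, x)) = (-2588 + 3536)*(-327 + √((-40)² + (-2)²)) = 948*(-327 + √(1600 + 4)) = 948*(-327 + √1604) = 948*(-327 + 2*√401) = -309996 + 1896*√401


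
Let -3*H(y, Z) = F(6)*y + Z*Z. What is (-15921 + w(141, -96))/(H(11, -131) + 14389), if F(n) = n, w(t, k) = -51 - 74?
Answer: -24069/12970 ≈ -1.8557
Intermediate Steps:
w(t, k) = -125
H(y, Z) = -2*y - Z**2/3 (H(y, Z) = -(6*y + Z*Z)/3 = -(6*y + Z**2)/3 = -(Z**2 + 6*y)/3 = -2*y - Z**2/3)
(-15921 + w(141, -96))/(H(11, -131) + 14389) = (-15921 - 125)/((-2*11 - 1/3*(-131)**2) + 14389) = -16046/((-22 - 1/3*17161) + 14389) = -16046/((-22 - 17161/3) + 14389) = -16046/(-17227/3 + 14389) = -16046/25940/3 = -16046*3/25940 = -24069/12970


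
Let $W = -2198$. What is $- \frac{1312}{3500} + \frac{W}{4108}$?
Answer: $- \frac{1635337}{1797250} \approx -0.90991$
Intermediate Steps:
$- \frac{1312}{3500} + \frac{W}{4108} = - \frac{1312}{3500} - \frac{2198}{4108} = \left(-1312\right) \frac{1}{3500} - \frac{1099}{2054} = - \frac{328}{875} - \frac{1099}{2054} = - \frac{1635337}{1797250}$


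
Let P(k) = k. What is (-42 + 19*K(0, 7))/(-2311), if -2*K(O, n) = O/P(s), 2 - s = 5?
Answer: 42/2311 ≈ 0.018174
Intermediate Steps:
s = -3 (s = 2 - 1*5 = 2 - 5 = -3)
K(O, n) = O/6 (K(O, n) = -O/(2*(-3)) = -O*(-1)/(2*3) = -(-1)*O/6 = O/6)
(-42 + 19*K(0, 7))/(-2311) = (-42 + 19*((⅙)*0))/(-2311) = (-42 + 19*0)*(-1/2311) = (-42 + 0)*(-1/2311) = -42*(-1/2311) = 42/2311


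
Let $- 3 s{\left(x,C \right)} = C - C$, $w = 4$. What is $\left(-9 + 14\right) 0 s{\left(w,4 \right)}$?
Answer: $0$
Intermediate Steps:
$s{\left(x,C \right)} = 0$ ($s{\left(x,C \right)} = - \frac{C - C}{3} = \left(- \frac{1}{3}\right) 0 = 0$)
$\left(-9 + 14\right) 0 s{\left(w,4 \right)} = \left(-9 + 14\right) 0 \cdot 0 = 5 \cdot 0 = 0$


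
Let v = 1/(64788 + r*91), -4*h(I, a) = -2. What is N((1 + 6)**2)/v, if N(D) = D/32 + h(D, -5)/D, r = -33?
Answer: 149334345/1568 ≈ 95239.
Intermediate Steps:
h(I, a) = 1/2 (h(I, a) = -1/4*(-2) = 1/2)
v = 1/61785 (v = 1/(64788 - 33*91) = 1/(64788 - 3003) = 1/61785 ≈ 1.6185e-5)
N(D) = 1/(2*D) + D/32 (N(D) = D/32 + 1/(2*D) = 1/(2*D) + D/32)
N((1 + 6)**2)/v = ((16 + ((1 + 6)**2)**2)/(32*((1 + 6)**2)))/(1/61785) = ((16 + (7**2)**2)/(32*(7**2)))*61785 = ((1/32)*(16 + 49**2)/49)*61785 = ((1/32)*(1/49)*(16 + 2401))*61785 = ((1/32)*(1/49)*2417)*61785 = (2417/1568)*61785 = 149334345/1568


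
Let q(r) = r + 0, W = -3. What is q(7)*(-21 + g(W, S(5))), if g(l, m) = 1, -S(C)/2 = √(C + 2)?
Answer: -140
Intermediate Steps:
S(C) = -2*√(2 + C) (S(C) = -2*√(C + 2) = -2*√(2 + C))
q(r) = r
q(7)*(-21 + g(W, S(5))) = 7*(-21 + 1) = 7*(-20) = -140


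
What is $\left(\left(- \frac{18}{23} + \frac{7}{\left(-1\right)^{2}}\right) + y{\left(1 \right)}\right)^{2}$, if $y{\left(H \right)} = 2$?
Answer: $\frac{35721}{529} \approx 67.526$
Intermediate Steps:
$\left(\left(- \frac{18}{23} + \frac{7}{\left(-1\right)^{2}}\right) + y{\left(1 \right)}\right)^{2} = \left(\left(- \frac{18}{23} + \frac{7}{\left(-1\right)^{2}}\right) + 2\right)^{2} = \left(\left(\left(-18\right) \frac{1}{23} + \frac{7}{1}\right) + 2\right)^{2} = \left(\left(- \frac{18}{23} + 7 \cdot 1\right) + 2\right)^{2} = \left(\left(- \frac{18}{23} + 7\right) + 2\right)^{2} = \left(\frac{143}{23} + 2\right)^{2} = \left(\frac{189}{23}\right)^{2} = \frac{35721}{529}$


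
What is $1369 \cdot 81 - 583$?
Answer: $110306$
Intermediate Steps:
$1369 \cdot 81 - 583 = 110889 - 583 = 110306$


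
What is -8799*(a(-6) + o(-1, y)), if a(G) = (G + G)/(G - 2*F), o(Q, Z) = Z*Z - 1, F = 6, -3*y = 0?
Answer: 2933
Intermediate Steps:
y = 0 (y = -⅓*0 = 0)
o(Q, Z) = -1 + Z² (o(Q, Z) = Z² - 1 = -1 + Z²)
a(G) = 2*G/(-12 + G) (a(G) = (G + G)/(G - 2*6) = (2*G)/(G - 12) = (2*G)/(-12 + G) = 2*G/(-12 + G))
-8799*(a(-6) + o(-1, y)) = -8799*(2*(-6)/(-12 - 6) + (-1 + 0²)) = -8799*(2*(-6)/(-18) + (-1 + 0)) = -8799*(2*(-6)*(-1/18) - 1) = -8799*(⅔ - 1) = -8799*(-⅓) = 2933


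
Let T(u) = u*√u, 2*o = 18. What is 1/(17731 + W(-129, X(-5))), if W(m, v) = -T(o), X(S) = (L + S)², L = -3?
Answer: 1/17704 ≈ 5.6484e-5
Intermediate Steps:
o = 9 (o = (½)*18 = 9)
T(u) = u^(3/2)
X(S) = (-3 + S)²
W(m, v) = -27 (W(m, v) = -9^(3/2) = -1*27 = -27)
1/(17731 + W(-129, X(-5))) = 1/(17731 - 27) = 1/17704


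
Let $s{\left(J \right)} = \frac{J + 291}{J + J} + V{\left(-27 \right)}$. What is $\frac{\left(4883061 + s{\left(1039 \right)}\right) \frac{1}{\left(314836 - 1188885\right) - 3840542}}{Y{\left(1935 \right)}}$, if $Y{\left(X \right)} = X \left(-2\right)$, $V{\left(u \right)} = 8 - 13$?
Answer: $\frac{563721761}{2106337821070} \approx 0.00026763$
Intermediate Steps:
$V{\left(u \right)} = -5$ ($V{\left(u \right)} = 8 - 13 = -5$)
$Y{\left(X \right)} = - 2 X$
$s{\left(J \right)} = -5 + \frac{291 + J}{2 J}$ ($s{\left(J \right)} = \frac{J + 291}{J + J} - 5 = \frac{291 + J}{2 J} - 5 = -5 + \frac{291 + J}{2 J}$)
$\frac{\left(4883061 + s{\left(1039 \right)}\right) \frac{1}{\left(314836 - 1188885\right) - 3840542}}{Y{\left(1935 \right)}} = \frac{\left(4883061 + \frac{3 \left(97 - 3117\right)}{2 \cdot 1039}\right) \frac{1}{\left(314836 - 1188885\right) - 3840542}}{\left(-2\right) 1935} = \frac{\left(4883061 + \frac{3}{2} \cdot \frac{1}{1039} \left(97 - 3117\right)\right) \frac{1}{\left(314836 - 1188885\right) - 3840542}}{-3870} = \frac{4883061 + \frac{3}{2} \cdot \frac{1}{1039} \left(-3020\right)}{-874049 - 3840542} \left(- \frac{1}{3870}\right) = \frac{4883061 - \frac{4530}{1039}}{-4714591} \left(- \frac{1}{3870}\right) = \frac{5073495849}{1039} \left(- \frac{1}{4714591}\right) \left(- \frac{1}{3870}\right) = \left(- \frac{5073495849}{4898460049}\right) \left(- \frac{1}{3870}\right) = \frac{563721761}{2106337821070}$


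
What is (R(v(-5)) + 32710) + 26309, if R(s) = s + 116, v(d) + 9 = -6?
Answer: 59120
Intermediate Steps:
v(d) = -15 (v(d) = -9 - 6 = -15)
R(s) = 116 + s
(R(v(-5)) + 32710) + 26309 = ((116 - 15) + 32710) + 26309 = (101 + 32710) + 26309 = 32811 + 26309 = 59120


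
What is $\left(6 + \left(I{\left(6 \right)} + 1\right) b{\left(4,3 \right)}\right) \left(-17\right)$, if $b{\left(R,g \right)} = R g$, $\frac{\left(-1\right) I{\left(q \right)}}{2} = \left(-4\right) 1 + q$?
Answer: $510$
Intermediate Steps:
$I{\left(q \right)} = 8 - 2 q$ ($I{\left(q \right)} = - 2 \left(\left(-4\right) 1 + q\right) = - 2 \left(-4 + q\right) = 8 - 2 q$)
$\left(6 + \left(I{\left(6 \right)} + 1\right) b{\left(4,3 \right)}\right) \left(-17\right) = \left(6 + \left(\left(8 - 12\right) + 1\right) 4 \cdot 3\right) \left(-17\right) = \left(6 + \left(\left(8 - 12\right) + 1\right) 12\right) \left(-17\right) = \left(6 + \left(-4 + 1\right) 12\right) \left(-17\right) = \left(6 - 36\right) \left(-17\right) = \left(-30\right) \left(-17\right) = 510$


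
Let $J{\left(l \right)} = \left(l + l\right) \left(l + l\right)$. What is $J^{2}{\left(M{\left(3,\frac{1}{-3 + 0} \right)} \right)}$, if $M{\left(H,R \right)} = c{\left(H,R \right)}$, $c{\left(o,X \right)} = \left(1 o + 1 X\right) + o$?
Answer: $\frac{1336336}{81} \approx 16498.0$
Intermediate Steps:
$c{\left(o,X \right)} = X + 2 o$ ($c{\left(o,X \right)} = \left(o + X\right) + o = \left(X + o\right) + o = X + 2 o$)
$M{\left(H,R \right)} = R + 2 H$
$J{\left(l \right)} = 4 l^{2}$ ($J{\left(l \right)} = 2 l 2 l = 4 l^{2}$)
$J^{2}{\left(M{\left(3,\frac{1}{-3 + 0} \right)} \right)} = \left(4 \left(\frac{1}{-3 + 0} + 2 \cdot 3\right)^{2}\right)^{2} = \left(4 \left(\frac{1}{-3} + 6\right)^{2}\right)^{2} = \left(4 \left(- \frac{1}{3} + 6\right)^{2}\right)^{2} = \left(4 \left(\frac{17}{3}\right)^{2}\right)^{2} = \left(4 \cdot \frac{289}{9}\right)^{2} = \left(\frac{1156}{9}\right)^{2} = \frac{1336336}{81}$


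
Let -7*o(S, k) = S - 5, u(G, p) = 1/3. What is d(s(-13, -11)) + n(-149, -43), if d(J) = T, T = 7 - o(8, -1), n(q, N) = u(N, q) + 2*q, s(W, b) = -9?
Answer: -6095/21 ≈ -290.24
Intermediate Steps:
u(G, p) = 1/3
o(S, k) = 5/7 - S/7 (o(S, k) = -(S - 5)/7 = -(-5 + S)/7 = 5/7 - S/7)
n(q, N) = 1/3 + 2*q
T = 52/7 (T = 7 - (5/7 - 1/7*8) = 7 - (5/7 - 8/7) = 7 - 1*(-3/7) = 7 + 3/7 = 52/7 ≈ 7.4286)
d(J) = 52/7
d(s(-13, -11)) + n(-149, -43) = 52/7 + (1/3 + 2*(-149)) = 52/7 + (1/3 - 298) = 52/7 - 893/3 = -6095/21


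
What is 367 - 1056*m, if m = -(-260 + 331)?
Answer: 75343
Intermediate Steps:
m = -71 (m = -1*71 = -71)
367 - 1056*m = 367 - 1056*(-71) = 367 + 74976 = 75343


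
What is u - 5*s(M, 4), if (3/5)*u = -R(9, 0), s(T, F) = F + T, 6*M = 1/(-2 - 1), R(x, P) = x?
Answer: -625/18 ≈ -34.722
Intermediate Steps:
M = -1/18 (M = 1/(6*(-2 - 1)) = (1/6)/(-3) = (1/6)*(-1/3) = -1/18 ≈ -0.055556)
u = -15 (u = 5*(-1*9)/3 = (5/3)*(-9) = -15)
u - 5*s(M, 4) = -15 - 5*(4 - 1/18) = -15 - 5*71/18 = -15 - 355/18 = -625/18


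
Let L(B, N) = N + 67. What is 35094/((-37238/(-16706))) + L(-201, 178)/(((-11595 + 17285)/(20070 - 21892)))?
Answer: 165965630017/10594211 ≈ 15666.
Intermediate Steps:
L(B, N) = 67 + N
35094/((-37238/(-16706))) + L(-201, 178)/(((-11595 + 17285)/(20070 - 21892))) = 35094/((-37238/(-16706))) + (67 + 178)/(((-11595 + 17285)/(20070 - 21892))) = 35094/((-37238*(-1/16706))) + 245/((5690/(-1822))) = 35094/(18619/8353) + 245/((5690*(-1/1822))) = 35094*(8353/18619) + 245/(-2845/911) = 293140182/18619 + 245*(-911/2845) = 293140182/18619 - 44639/569 = 165965630017/10594211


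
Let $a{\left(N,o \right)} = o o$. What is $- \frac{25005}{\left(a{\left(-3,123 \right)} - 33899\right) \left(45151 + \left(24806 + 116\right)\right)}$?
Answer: $\frac{5001}{263054042} \approx 1.9011 \cdot 10^{-5}$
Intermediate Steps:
$a{\left(N,o \right)} = o^{2}$
$- \frac{25005}{\left(a{\left(-3,123 \right)} - 33899\right) \left(45151 + \left(24806 + 116\right)\right)} = - \frac{25005}{\left(123^{2} - 33899\right) \left(45151 + \left(24806 + 116\right)\right)} = - \frac{25005}{\left(15129 - 33899\right) \left(45151 + 24922\right)} = - \frac{25005}{\left(-18770\right) 70073} = - \frac{25005}{-1315270210} = \left(-25005\right) \left(- \frac{1}{1315270210}\right) = \frac{5001}{263054042}$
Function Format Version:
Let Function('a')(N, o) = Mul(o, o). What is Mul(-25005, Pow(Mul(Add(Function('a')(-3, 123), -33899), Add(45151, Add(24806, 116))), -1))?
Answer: Rational(5001, 263054042) ≈ 1.9011e-5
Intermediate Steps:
Function('a')(N, o) = Pow(o, 2)
Mul(-25005, Pow(Mul(Add(Function('a')(-3, 123), -33899), Add(45151, Add(24806, 116))), -1)) = Mul(-25005, Pow(Mul(Add(Pow(123, 2), -33899), Add(45151, Add(24806, 116))), -1)) = Mul(-25005, Pow(Mul(Add(15129, -33899), Add(45151, 24922)), -1)) = Mul(-25005, Pow(Mul(-18770, 70073), -1)) = Mul(-25005, Pow(-1315270210, -1)) = Mul(-25005, Rational(-1, 1315270210)) = Rational(5001, 263054042)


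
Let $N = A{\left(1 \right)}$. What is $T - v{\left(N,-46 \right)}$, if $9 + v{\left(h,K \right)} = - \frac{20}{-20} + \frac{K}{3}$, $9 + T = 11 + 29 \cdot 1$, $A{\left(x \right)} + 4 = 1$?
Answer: $\frac{163}{3} \approx 54.333$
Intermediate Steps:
$A{\left(x \right)} = -3$ ($A{\left(x \right)} = -4 + 1 = -3$)
$T = 31$ ($T = -9 + \left(11 + 29 \cdot 1\right) = -9 + \left(11 + 29\right) = -9 + 40 = 31$)
$N = -3$
$v{\left(h,K \right)} = -8 + \frac{K}{3}$ ($v{\left(h,K \right)} = -9 + \left(- \frac{20}{-20} + \frac{K}{3}\right) = -9 + \left(\left(-20\right) \left(- \frac{1}{20}\right) + K \frac{1}{3}\right) = -9 + \left(1 + \frac{K}{3}\right) = -8 + \frac{K}{3}$)
$T - v{\left(N,-46 \right)} = 31 - \left(-8 + \frac{1}{3} \left(-46\right)\right) = 31 - \left(-8 - \frac{46}{3}\right) = 31 - - \frac{70}{3} = 31 + \frac{70}{3} = \frac{163}{3}$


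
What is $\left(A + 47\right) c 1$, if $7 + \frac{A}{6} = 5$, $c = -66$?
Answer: $-2310$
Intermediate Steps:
$A = -12$ ($A = -42 + 6 \cdot 5 = -42 + 30 = -12$)
$\left(A + 47\right) c 1 = \left(-12 + 47\right) \left(\left(-66\right) 1\right) = 35 \left(-66\right) = -2310$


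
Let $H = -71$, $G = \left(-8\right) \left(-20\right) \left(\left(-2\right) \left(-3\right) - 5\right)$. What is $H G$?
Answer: $-11360$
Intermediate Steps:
$G = 160$ ($G = 160 \left(6 - 5\right) = 160 \cdot 1 = 160$)
$H G = \left(-71\right) 160 = -11360$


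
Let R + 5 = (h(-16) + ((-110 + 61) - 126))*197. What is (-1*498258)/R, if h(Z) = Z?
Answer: 83043/6272 ≈ 13.240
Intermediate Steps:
R = -37632 (R = -5 + (-16 + ((-110 + 61) - 126))*197 = -5 + (-16 + (-49 - 126))*197 = -5 + (-16 - 175)*197 = -5 - 191*197 = -5 - 37627 = -37632)
(-1*498258)/R = -1*498258/(-37632) = -498258*(-1/37632) = 83043/6272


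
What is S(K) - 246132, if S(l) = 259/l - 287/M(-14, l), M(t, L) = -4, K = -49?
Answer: -6889835/28 ≈ -2.4607e+5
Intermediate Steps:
S(l) = 287/4 + 259/l (S(l) = 259/l - 287/(-4) = 259/l - 287*(-1/4) = 259/l + 287/4 = 287/4 + 259/l)
S(K) - 246132 = (287/4 + 259/(-49)) - 246132 = (287/4 + 259*(-1/49)) - 246132 = (287/4 - 37/7) - 246132 = 1861/28 - 246132 = -6889835/28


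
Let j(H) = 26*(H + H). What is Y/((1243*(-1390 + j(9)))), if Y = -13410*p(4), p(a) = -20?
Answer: -134100/573023 ≈ -0.23402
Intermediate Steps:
j(H) = 52*H (j(H) = 26*(2*H) = 52*H)
Y = 268200 (Y = -13410*(-20) = 268200)
Y/((1243*(-1390 + j(9)))) = 268200/((1243*(-1390 + 52*9))) = 268200/((1243*(-1390 + 468))) = 268200/((1243*(-922))) = 268200/(-1146046) = 268200*(-1/1146046) = -134100/573023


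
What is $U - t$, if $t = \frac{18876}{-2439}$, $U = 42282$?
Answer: $\frac{34381558}{813} \approx 42290.0$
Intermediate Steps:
$t = - \frac{6292}{813}$ ($t = 18876 \left(- \frac{1}{2439}\right) = - \frac{6292}{813} \approx -7.7392$)
$U - t = 42282 - - \frac{6292}{813} = 42282 + \frac{6292}{813} = \frac{34381558}{813}$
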